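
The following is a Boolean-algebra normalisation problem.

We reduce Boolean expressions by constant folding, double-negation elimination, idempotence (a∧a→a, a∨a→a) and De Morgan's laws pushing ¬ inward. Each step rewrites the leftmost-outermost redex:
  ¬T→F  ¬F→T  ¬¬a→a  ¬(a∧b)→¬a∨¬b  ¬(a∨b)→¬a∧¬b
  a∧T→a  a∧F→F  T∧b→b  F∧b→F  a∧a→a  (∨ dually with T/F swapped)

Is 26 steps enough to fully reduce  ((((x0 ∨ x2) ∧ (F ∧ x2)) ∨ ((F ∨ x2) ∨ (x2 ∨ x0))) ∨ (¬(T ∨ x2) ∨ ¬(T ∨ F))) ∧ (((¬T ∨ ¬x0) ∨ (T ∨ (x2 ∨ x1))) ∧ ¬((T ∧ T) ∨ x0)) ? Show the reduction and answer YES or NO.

Answer: YES — reaches normal form F in 23 ≤ 26 steps

Working:
  start: ((((x0 ∨ x2) ∧ (F ∧ x2)) ∨ ((F ∨ x2) ∨ (x2 ∨ x0))) ∨ (¬(T ∨ x2) ∨ ¬(T ∨ F))) ∧ (((¬T ∨ ¬x0) ∨ (T ∨ (x2 ∨ x1))) ∧ ¬((T ∧ T) ∨ x0))
  →1  ((((x0 ∨ x2) ∧ F) ∨ ((F ∨ x2) ∨ (x2 ∨ x0))) ∨ (¬(T ∨ x2) ∨ ¬(T ∨ F))) ∧ (((¬T ∨ ¬x0) ∨ (T ∨ (x2 ∨ x1))) ∧ ¬((T ∧ T) ∨ x0))
  →2  ((F ∨ ((F ∨ x2) ∨ (x2 ∨ x0))) ∨ (¬(T ∨ x2) ∨ ¬(T ∨ F))) ∧ (((¬T ∨ ¬x0) ∨ (T ∨ (x2 ∨ x1))) ∧ ¬((T ∧ T) ∨ x0))
  →3  (((F ∨ x2) ∨ (x2 ∨ x0)) ∨ (¬(T ∨ x2) ∨ ¬(T ∨ F))) ∧ (((¬T ∨ ¬x0) ∨ (T ∨ (x2 ∨ x1))) ∧ ¬((T ∧ T) ∨ x0))
  →4  ((x2 ∨ (x2 ∨ x0)) ∨ (¬(T ∨ x2) ∨ ¬(T ∨ F))) ∧ (((¬T ∨ ¬x0) ∨ (T ∨ (x2 ∨ x1))) ∧ ¬((T ∧ T) ∨ x0))
  →5  ((x2 ∨ (x2 ∨ x0)) ∨ ((¬T ∧ ¬x2) ∨ ¬(T ∨ F))) ∧ (((¬T ∨ ¬x0) ∨ (T ∨ (x2 ∨ x1))) ∧ ¬((T ∧ T) ∨ x0))
  →6  ((x2 ∨ (x2 ∨ x0)) ∨ ((F ∧ ¬x2) ∨ ¬(T ∨ F))) ∧ (((¬T ∨ ¬x0) ∨ (T ∨ (x2 ∨ x1))) ∧ ¬((T ∧ T) ∨ x0))
  →7  ((x2 ∨ (x2 ∨ x0)) ∨ (F ∨ ¬(T ∨ F))) ∧ (((¬T ∨ ¬x0) ∨ (T ∨ (x2 ∨ x1))) ∧ ¬((T ∧ T) ∨ x0))
  →8  ((x2 ∨ (x2 ∨ x0)) ∨ ¬(T ∨ F)) ∧ (((¬T ∨ ¬x0) ∨ (T ∨ (x2 ∨ x1))) ∧ ¬((T ∧ T) ∨ x0))
  →9  ((x2 ∨ (x2 ∨ x0)) ∨ (¬T ∧ ¬F)) ∧ (((¬T ∨ ¬x0) ∨ (T ∨ (x2 ∨ x1))) ∧ ¬((T ∧ T) ∨ x0))
  →10  ((x2 ∨ (x2 ∨ x0)) ∨ (F ∧ ¬F)) ∧ (((¬T ∨ ¬x0) ∨ (T ∨ (x2 ∨ x1))) ∧ ¬((T ∧ T) ∨ x0))
  →11  ((x2 ∨ (x2 ∨ x0)) ∨ F) ∧ (((¬T ∨ ¬x0) ∨ (T ∨ (x2 ∨ x1))) ∧ ¬((T ∧ T) ∨ x0))
  →12  (x2 ∨ (x2 ∨ x0)) ∧ (((¬T ∨ ¬x0) ∨ (T ∨ (x2 ∨ x1))) ∧ ¬((T ∧ T) ∨ x0))
  →13  (x2 ∨ (x2 ∨ x0)) ∧ (((F ∨ ¬x0) ∨ (T ∨ (x2 ∨ x1))) ∧ ¬((T ∧ T) ∨ x0))
  →14  (x2 ∨ (x2 ∨ x0)) ∧ ((¬x0 ∨ (T ∨ (x2 ∨ x1))) ∧ ¬((T ∧ T) ∨ x0))
  →15  (x2 ∨ (x2 ∨ x0)) ∧ ((¬x0 ∨ T) ∧ ¬((T ∧ T) ∨ x0))
  →16  (x2 ∨ (x2 ∨ x0)) ∧ (T ∧ ¬((T ∧ T) ∨ x0))
  →17  (x2 ∨ (x2 ∨ x0)) ∧ ¬((T ∧ T) ∨ x0)
  →18  (x2 ∨ (x2 ∨ x0)) ∧ (¬(T ∧ T) ∧ ¬x0)
  →19  (x2 ∨ (x2 ∨ x0)) ∧ ((¬T ∨ ¬T) ∧ ¬x0)
  →20  (x2 ∨ (x2 ∨ x0)) ∧ (¬T ∧ ¬x0)
  →21  (x2 ∨ (x2 ∨ x0)) ∧ (F ∧ ¬x0)
  →22  (x2 ∨ (x2 ∨ x0)) ∧ F
  →23  F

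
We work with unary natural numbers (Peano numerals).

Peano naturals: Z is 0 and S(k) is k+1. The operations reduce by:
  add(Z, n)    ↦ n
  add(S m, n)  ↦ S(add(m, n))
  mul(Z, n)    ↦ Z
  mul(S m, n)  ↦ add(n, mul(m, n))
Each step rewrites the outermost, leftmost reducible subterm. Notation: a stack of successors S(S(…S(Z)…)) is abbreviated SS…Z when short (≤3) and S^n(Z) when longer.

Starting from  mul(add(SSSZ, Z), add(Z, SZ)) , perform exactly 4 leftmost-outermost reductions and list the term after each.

Answer: after 4 steps: S(add(Z, mul(add(SSZ, Z), add(Z, SZ))))

Derivation:
  start: mul(add(SSSZ, Z), add(Z, SZ))
  [1] mul(S(add(SSZ, Z)), add(Z, SZ))
  [2] add(add(Z, SZ), mul(add(SSZ, Z), add(Z, SZ)))
  [3] add(SZ, mul(add(SSZ, Z), add(Z, SZ)))
  [4] S(add(Z, mul(add(SSZ, Z), add(Z, SZ))))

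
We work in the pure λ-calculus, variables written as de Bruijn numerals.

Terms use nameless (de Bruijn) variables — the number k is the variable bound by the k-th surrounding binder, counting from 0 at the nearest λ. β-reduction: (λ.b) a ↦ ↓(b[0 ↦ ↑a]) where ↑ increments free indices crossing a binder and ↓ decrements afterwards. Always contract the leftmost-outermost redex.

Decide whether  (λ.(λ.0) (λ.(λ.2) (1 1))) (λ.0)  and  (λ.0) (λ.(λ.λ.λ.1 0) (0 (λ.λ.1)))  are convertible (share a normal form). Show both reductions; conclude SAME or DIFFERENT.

Term A:
  start: (λ.(λ.0) (λ.(λ.2) (1 1))) (λ.0)
  →1  (λ.0) (λ.(λ.λ.0) ((λ.0) (λ.0)))
  →2  λ.(λ.λ.0) ((λ.0) (λ.0))
  →3  λ.λ.0

Term B:
  start: (λ.0) (λ.(λ.λ.λ.1 0) (0 (λ.λ.1)))
  →1  λ.(λ.λ.λ.1 0) (0 (λ.λ.1))
  →2  λ.λ.λ.1 0

Answer: DIFFERENT — A ⇓ λ.λ.0, B ⇓ λ.λ.λ.1 0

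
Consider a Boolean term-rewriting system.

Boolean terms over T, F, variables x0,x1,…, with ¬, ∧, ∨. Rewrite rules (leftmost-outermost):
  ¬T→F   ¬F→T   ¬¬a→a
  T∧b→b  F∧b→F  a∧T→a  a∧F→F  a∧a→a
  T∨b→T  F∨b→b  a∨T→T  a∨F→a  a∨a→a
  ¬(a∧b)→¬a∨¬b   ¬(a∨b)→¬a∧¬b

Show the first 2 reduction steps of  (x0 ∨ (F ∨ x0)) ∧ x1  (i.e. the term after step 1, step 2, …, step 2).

  start: (x0 ∨ (F ∨ x0)) ∧ x1
  [1] (x0 ∨ x0) ∧ x1
  [2] x0 ∧ x1

Answer: after 2 steps: x0 ∧ x1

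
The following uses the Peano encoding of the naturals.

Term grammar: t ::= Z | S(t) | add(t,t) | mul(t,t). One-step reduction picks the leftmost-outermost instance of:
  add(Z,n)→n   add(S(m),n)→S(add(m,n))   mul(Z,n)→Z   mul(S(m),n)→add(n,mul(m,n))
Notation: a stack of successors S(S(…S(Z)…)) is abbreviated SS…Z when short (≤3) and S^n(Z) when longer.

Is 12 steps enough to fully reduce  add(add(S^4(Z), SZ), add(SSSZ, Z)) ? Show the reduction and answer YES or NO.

Answer: NO — after 12 steps the term is S(S(S(S(S(S(add(SSZ, Z))))))), not yet normal

Working:
  start: add(add(S^4(Z), SZ), add(SSSZ, Z))
  step 1: add(S(add(SSSZ, SZ)), add(SSSZ, Z))
  step 2: S(add(add(SSSZ, SZ), add(SSSZ, Z)))
  step 3: S(add(S(add(SSZ, SZ)), add(SSSZ, Z)))
  step 4: S(S(add(add(SSZ, SZ), add(SSSZ, Z))))
  step 5: S(S(add(S(add(SZ, SZ)), add(SSSZ, Z))))
  step 6: S(S(S(add(add(SZ, SZ), add(SSSZ, Z)))))
  step 7: S(S(S(add(S(add(Z, SZ)), add(SSSZ, Z)))))
  step 8: S(S(S(S(add(add(Z, SZ), add(SSSZ, Z))))))
  step 9: S(S(S(S(add(SZ, add(SSSZ, Z))))))
  step 10: S(S(S(S(S(add(Z, add(SSSZ, Z)))))))
  step 11: S(S(S(S(S(add(SSSZ, Z))))))
  step 12: S(S(S(S(S(S(add(SSZ, Z)))))))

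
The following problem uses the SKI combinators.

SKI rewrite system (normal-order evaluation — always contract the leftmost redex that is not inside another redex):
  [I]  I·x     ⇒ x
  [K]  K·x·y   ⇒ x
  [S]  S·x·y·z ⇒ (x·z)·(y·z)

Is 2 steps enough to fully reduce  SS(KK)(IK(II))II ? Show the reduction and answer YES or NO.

  start: SS(KK)(IK(II))II
  [1] S(IK(II))(KK(IK(II)))II
  [2] IK(II)I(KK(IK(II))I)I

Answer: NO — after 2 steps the term is IK(II)I(KK(IK(II))I)I, not yet normal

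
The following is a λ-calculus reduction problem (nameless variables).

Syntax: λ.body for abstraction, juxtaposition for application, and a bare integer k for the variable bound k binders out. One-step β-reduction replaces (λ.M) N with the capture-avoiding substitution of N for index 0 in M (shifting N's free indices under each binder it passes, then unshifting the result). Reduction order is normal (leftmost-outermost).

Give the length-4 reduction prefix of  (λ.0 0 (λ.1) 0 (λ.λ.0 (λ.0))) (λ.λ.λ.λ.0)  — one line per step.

  start: (λ.0 0 (λ.1) 0 (λ.λ.0 (λ.0))) (λ.λ.λ.λ.0)
  step 1: (λ.λ.λ.λ.0) (λ.λ.λ.λ.0) (λ.λ.λ.λ.λ.0) (λ.λ.λ.λ.0) (λ.λ.0 (λ.0))
  step 2: (λ.λ.λ.0) (λ.λ.λ.λ.λ.0) (λ.λ.λ.λ.0) (λ.λ.0 (λ.0))
  step 3: (λ.λ.0) (λ.λ.λ.λ.0) (λ.λ.0 (λ.0))
  step 4: (λ.0) (λ.λ.0 (λ.0))

Answer: after 4 steps: (λ.0) (λ.λ.0 (λ.0))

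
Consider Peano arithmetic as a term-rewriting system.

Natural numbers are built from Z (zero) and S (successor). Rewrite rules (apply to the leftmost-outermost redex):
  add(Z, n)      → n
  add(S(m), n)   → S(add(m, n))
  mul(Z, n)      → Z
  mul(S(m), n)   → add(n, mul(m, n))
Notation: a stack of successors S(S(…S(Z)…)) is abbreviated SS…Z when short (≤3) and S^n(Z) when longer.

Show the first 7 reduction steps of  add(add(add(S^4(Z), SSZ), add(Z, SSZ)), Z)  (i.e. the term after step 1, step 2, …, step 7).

Answer: after 7 steps: S(S(add(add(S(add(SZ, SSZ)), add(Z, SSZ)), Z)))

Working:
  start: add(add(add(S^4(Z), SSZ), add(Z, SSZ)), Z)
  step 1: add(add(S(add(SSSZ, SSZ)), add(Z, SSZ)), Z)
  step 2: add(S(add(add(SSSZ, SSZ), add(Z, SSZ))), Z)
  step 3: S(add(add(add(SSSZ, SSZ), add(Z, SSZ)), Z))
  step 4: S(add(add(S(add(SSZ, SSZ)), add(Z, SSZ)), Z))
  step 5: S(add(S(add(add(SSZ, SSZ), add(Z, SSZ))), Z))
  step 6: S(S(add(add(add(SSZ, SSZ), add(Z, SSZ)), Z)))
  step 7: S(S(add(add(S(add(SZ, SSZ)), add(Z, SSZ)), Z)))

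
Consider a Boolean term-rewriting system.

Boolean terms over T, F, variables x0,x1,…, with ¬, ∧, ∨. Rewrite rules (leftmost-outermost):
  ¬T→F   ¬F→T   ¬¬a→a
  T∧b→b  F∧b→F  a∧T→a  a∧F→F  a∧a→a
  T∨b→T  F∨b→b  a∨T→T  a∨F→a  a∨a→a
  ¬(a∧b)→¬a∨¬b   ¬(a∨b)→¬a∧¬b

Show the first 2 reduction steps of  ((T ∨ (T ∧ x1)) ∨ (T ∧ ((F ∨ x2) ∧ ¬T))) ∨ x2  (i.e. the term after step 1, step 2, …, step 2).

Answer: after 2 steps: T ∨ x2

Working:
  start: ((T ∨ (T ∧ x1)) ∨ (T ∧ ((F ∨ x2) ∧ ¬T))) ∨ x2
  [1] (T ∨ (T ∧ ((F ∨ x2) ∧ ¬T))) ∨ x2
  [2] T ∨ x2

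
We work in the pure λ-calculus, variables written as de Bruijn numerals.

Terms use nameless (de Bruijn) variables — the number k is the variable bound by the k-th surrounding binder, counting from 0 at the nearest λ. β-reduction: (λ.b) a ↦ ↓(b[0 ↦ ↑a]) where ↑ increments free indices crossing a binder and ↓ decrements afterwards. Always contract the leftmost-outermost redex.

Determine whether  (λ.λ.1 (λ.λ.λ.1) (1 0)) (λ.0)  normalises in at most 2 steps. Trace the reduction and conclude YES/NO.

  start: (λ.λ.1 (λ.λ.λ.1) (1 0)) (λ.0)
  [1] λ.(λ.0) (λ.λ.λ.1) ((λ.0) 0)
  [2] λ.(λ.λ.λ.1) ((λ.0) 0)

Answer: NO — after 2 steps the term is λ.(λ.λ.λ.1) ((λ.0) 0), not yet normal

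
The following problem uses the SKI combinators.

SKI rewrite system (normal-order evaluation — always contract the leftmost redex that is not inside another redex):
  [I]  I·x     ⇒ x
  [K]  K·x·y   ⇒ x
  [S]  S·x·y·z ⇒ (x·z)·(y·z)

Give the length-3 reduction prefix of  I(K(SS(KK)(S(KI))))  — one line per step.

Answer: after 3 steps: K(S(S(KI))K)

Reduction:
  start: I(K(SS(KK)(S(KI))))
  step 1: K(SS(KK)(S(KI)))
  step 2: K(S(S(KI))(KK(S(KI))))
  step 3: K(S(S(KI))K)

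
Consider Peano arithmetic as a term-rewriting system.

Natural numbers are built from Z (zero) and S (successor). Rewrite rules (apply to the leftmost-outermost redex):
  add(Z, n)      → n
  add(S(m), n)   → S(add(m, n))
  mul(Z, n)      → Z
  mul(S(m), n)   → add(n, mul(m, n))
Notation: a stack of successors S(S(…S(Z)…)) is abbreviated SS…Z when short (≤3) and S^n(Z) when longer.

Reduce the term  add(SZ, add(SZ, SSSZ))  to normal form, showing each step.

  start: add(SZ, add(SZ, SSSZ))
  [1] S(add(Z, add(SZ, SSSZ)))
  [2] S(add(SZ, SSSZ))
  [3] S(S(add(Z, SSSZ)))
  [4] S^5(Z)

Answer: normal form = S^5(Z)  (in 4 steps)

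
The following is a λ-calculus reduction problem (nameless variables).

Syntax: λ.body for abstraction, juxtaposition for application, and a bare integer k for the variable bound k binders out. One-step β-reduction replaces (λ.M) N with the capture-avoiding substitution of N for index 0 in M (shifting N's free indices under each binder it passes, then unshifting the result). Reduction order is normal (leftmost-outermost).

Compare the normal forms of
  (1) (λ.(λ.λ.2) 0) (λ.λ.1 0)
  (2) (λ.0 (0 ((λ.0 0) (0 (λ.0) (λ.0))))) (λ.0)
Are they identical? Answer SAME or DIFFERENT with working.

Term A:
  start: (λ.(λ.λ.2) 0) (λ.λ.1 0)
  step 1: (λ.λ.λ.λ.1 0) (λ.λ.1 0)
  step 2: λ.λ.λ.1 0

Term B:
  start: (λ.0 (0 ((λ.0 0) (0 (λ.0) (λ.0))))) (λ.0)
  step 1: (λ.0) ((λ.0) ((λ.0 0) ((λ.0) (λ.0) (λ.0))))
  step 2: (λ.0) ((λ.0 0) ((λ.0) (λ.0) (λ.0)))
  step 3: (λ.0 0) ((λ.0) (λ.0) (λ.0))
  step 4: (λ.0) (λ.0) (λ.0) ((λ.0) (λ.0) (λ.0))
  step 5: (λ.0) (λ.0) ((λ.0) (λ.0) (λ.0))
  step 6: (λ.0) ((λ.0) (λ.0) (λ.0))
  step 7: (λ.0) (λ.0) (λ.0)
  step 8: (λ.0) (λ.0)
  step 9: λ.0

Answer: DIFFERENT — A ⇓ λ.λ.λ.1 0, B ⇓ λ.0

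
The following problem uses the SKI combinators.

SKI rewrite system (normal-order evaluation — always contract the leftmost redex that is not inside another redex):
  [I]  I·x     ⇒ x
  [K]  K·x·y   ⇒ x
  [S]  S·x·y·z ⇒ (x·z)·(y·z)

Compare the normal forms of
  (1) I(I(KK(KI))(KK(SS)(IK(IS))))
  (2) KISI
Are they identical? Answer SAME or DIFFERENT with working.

Term A:
  start: I(I(KK(KI))(KK(SS)(IK(IS))))
  step 1: I(KK(KI))(KK(SS)(IK(IS)))
  step 2: KK(KI)(KK(SS)(IK(IS)))
  step 3: K(KK(SS)(IK(IS)))
  step 4: K(K(IK(IS)))
  step 5: K(K(K(IS)))
  step 6: K(K(KS))

Term B:
  start: KISI
  step 1: II
  step 2: I

Answer: DIFFERENT — A ⇓ K(K(KS)), B ⇓ I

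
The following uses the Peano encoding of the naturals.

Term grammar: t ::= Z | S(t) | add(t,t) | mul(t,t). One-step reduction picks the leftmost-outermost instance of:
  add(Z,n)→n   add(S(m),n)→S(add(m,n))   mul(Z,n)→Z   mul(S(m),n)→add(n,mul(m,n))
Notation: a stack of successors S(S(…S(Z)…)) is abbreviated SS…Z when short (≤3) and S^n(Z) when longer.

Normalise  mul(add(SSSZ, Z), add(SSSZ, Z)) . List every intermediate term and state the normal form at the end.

Answer: normal form = S^9(Z)  (in 32 steps)

Derivation:
  start: mul(add(SSSZ, Z), add(SSSZ, Z))
  →1  mul(S(add(SSZ, Z)), add(SSSZ, Z))
  →2  add(add(SSSZ, Z), mul(add(SSZ, Z), add(SSSZ, Z)))
  →3  add(S(add(SSZ, Z)), mul(add(SSZ, Z), add(SSSZ, Z)))
  →4  S(add(add(SSZ, Z), mul(add(SSZ, Z), add(SSSZ, Z))))
  →5  S(add(S(add(SZ, Z)), mul(add(SSZ, Z), add(SSSZ, Z))))
  →6  S(S(add(add(SZ, Z), mul(add(SSZ, Z), add(SSSZ, Z)))))
  →7  S(S(add(S(add(Z, Z)), mul(add(SSZ, Z), add(SSSZ, Z)))))
  →8  S(S(S(add(add(Z, Z), mul(add(SSZ, Z), add(SSSZ, Z))))))
  →9  S(S(S(add(Z, mul(add(SSZ, Z), add(SSSZ, Z))))))
  →10  S(S(S(mul(add(SSZ, Z), add(SSSZ, Z)))))
  →11  S(S(S(mul(S(add(SZ, Z)), add(SSSZ, Z)))))
  →12  S(S(S(add(add(SSSZ, Z), mul(add(SZ, Z), add(SSSZ, Z))))))
  →13  S(S(S(add(S(add(SSZ, Z)), mul(add(SZ, Z), add(SSSZ, Z))))))
  →14  S(S(S(S(add(add(SSZ, Z), mul(add(SZ, Z), add(SSSZ, Z)))))))
  →15  S(S(S(S(add(S(add(SZ, Z)), mul(add(SZ, Z), add(SSSZ, Z)))))))
  →16  S(S(S(S(S(add(add(SZ, Z), mul(add(SZ, Z), add(SSSZ, Z))))))))
  →17  S(S(S(S(S(add(S(add(Z, Z)), mul(add(SZ, Z), add(SSSZ, Z))))))))
  →18  S(S(S(S(S(S(add(add(Z, Z), mul(add(SZ, Z), add(SSSZ, Z)))))))))
  →19  S(S(S(S(S(S(add(Z, mul(add(SZ, Z), add(SSSZ, Z)))))))))
  →20  S(S(S(S(S(S(mul(add(SZ, Z), add(SSSZ, Z))))))))
  →21  S(S(S(S(S(S(mul(S(add(Z, Z)), add(SSSZ, Z))))))))
  →22  S(S(S(S(S(S(add(add(SSSZ, Z), mul(add(Z, Z), add(SSSZ, Z)))))))))
  →23  S(S(S(S(S(S(add(S(add(SSZ, Z)), mul(add(Z, Z), add(SSSZ, Z)))))))))
  →24  S(S(S(S(S(S(S(add(add(SSZ, Z), mul(add(Z, Z), add(SSSZ, Z))))))))))
  →25  S(S(S(S(S(S(S(add(S(add(SZ, Z)), mul(add(Z, Z), add(SSSZ, Z))))))))))
  →26  S(S(S(S(S(S(S(S(add(add(SZ, Z), mul(add(Z, Z), add(SSSZ, Z)))))))))))
  →27  S(S(S(S(S(S(S(S(add(S(add(Z, Z)), mul(add(Z, Z), add(SSSZ, Z)))))))))))
  →28  S(S(S(S(S(S(S(S(S(add(add(Z, Z), mul(add(Z, Z), add(SSSZ, Z))))))))))))
  →29  S(S(S(S(S(S(S(S(S(add(Z, mul(add(Z, Z), add(SSSZ, Z))))))))))))
  →30  S(S(S(S(S(S(S(S(S(mul(add(Z, Z), add(SSSZ, Z)))))))))))
  →31  S(S(S(S(S(S(S(S(S(mul(Z, add(SSSZ, Z)))))))))))
  →32  S^9(Z)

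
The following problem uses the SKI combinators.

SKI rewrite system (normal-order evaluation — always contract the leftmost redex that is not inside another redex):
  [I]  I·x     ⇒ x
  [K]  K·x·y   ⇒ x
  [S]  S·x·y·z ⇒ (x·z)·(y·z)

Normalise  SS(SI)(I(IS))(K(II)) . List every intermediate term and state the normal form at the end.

Answer: normal form = S(KI)I  (in 9 steps)

Derivation:
  start: SS(SI)(I(IS))(K(II))
  →1  S(I(IS))(SI(I(IS)))(K(II))
  →2  I(IS)(K(II))(SI(I(IS))(K(II)))
  →3  IS(K(II))(SI(I(IS))(K(II)))
  →4  S(K(II))(SI(I(IS))(K(II)))
  →5  S(KI)(SI(I(IS))(K(II)))
  →6  S(KI)(I(K(II))(I(IS)(K(II))))
  →7  S(KI)(K(II)(I(IS)(K(II))))
  →8  S(KI)(II)
  →9  S(KI)I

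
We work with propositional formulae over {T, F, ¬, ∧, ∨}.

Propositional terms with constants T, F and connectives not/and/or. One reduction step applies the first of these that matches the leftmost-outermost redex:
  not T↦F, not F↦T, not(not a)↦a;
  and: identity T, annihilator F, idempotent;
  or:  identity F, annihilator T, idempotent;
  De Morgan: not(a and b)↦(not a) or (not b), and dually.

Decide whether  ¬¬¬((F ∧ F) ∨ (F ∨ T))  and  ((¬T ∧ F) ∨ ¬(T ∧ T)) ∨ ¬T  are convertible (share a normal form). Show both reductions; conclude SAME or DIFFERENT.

Answer: SAME — A ⇓ F, B ⇓ F

Derivation:
Term A:
  start: ¬¬¬((F ∧ F) ∨ (F ∨ T))
  [1] ¬((F ∧ F) ∨ (F ∨ T))
  [2] ¬(F ∧ F) ∧ ¬(F ∨ T)
  [3] (¬F ∨ ¬F) ∧ ¬(F ∨ T)
  [4] ¬F ∧ ¬(F ∨ T)
  [5] T ∧ ¬(F ∨ T)
  [6] ¬(F ∨ T)
  [7] ¬F ∧ ¬T
  [8] T ∧ ¬T
  [9] ¬T
  [10] F

Term B:
  start: ((¬T ∧ F) ∨ ¬(T ∧ T)) ∨ ¬T
  [1] (F ∨ ¬(T ∧ T)) ∨ ¬T
  [2] ¬(T ∧ T) ∨ ¬T
  [3] (¬T ∨ ¬T) ∨ ¬T
  [4] ¬T ∨ ¬T
  [5] ¬T
  [6] F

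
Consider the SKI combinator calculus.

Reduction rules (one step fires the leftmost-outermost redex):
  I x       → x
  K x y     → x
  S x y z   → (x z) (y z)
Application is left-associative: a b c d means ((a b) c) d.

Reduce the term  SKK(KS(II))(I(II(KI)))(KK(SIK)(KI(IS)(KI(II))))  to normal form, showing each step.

  start: SKK(KS(II))(I(II(KI)))(KK(SIK)(KI(IS)(KI(II))))
  →1  K(KS(II))(K(KS(II)))(I(II(KI)))(KK(SIK)(KI(IS)(KI(II))))
  →2  KS(II)(I(II(KI)))(KK(SIK)(KI(IS)(KI(II))))
  →3  S(I(II(KI)))(KK(SIK)(KI(IS)(KI(II))))
  →4  S(II(KI))(KK(SIK)(KI(IS)(KI(II))))
  →5  S(I(KI))(KK(SIK)(KI(IS)(KI(II))))
  →6  S(KI)(KK(SIK)(KI(IS)(KI(II))))
  →7  S(KI)(K(KI(IS)(KI(II))))
  →8  S(KI)(K(I(KI(II))))
  →9  S(KI)(K(KI(II)))
  →10  S(KI)(KI)

Answer: normal form = S(KI)(KI)  (in 10 steps)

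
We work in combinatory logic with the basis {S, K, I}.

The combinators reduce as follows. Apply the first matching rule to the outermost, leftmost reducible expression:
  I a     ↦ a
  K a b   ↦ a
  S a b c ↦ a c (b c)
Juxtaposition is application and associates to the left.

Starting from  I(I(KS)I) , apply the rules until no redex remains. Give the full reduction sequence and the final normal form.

  start: I(I(KS)I)
  step 1: I(KS)I
  step 2: KSI
  step 3: S

Answer: normal form = S  (in 3 steps)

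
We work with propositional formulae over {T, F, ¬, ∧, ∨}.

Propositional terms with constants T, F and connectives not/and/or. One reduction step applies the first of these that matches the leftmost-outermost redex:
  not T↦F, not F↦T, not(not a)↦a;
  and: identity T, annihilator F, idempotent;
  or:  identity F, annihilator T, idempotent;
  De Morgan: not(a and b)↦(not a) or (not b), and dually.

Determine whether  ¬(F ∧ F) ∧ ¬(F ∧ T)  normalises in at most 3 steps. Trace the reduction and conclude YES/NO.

  start: ¬(F ∧ F) ∧ ¬(F ∧ T)
  step 1: (¬F ∨ ¬F) ∧ ¬(F ∧ T)
  step 2: ¬F ∧ ¬(F ∧ T)
  step 3: T ∧ ¬(F ∧ T)

Answer: NO — after 3 steps the term is T ∧ ¬(F ∧ T), not yet normal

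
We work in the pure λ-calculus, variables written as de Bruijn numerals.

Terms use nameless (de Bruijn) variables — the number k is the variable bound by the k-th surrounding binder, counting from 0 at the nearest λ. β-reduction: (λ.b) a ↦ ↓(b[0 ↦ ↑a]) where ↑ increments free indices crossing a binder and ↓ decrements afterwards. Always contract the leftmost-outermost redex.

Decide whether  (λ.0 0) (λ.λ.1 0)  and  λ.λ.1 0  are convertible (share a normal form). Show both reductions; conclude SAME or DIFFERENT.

Answer: SAME — A ⇓ λ.λ.1 0, B ⇓ λ.λ.1 0

Derivation:
Term A:
  start: (λ.0 0) (λ.λ.1 0)
  step 1: (λ.λ.1 0) (λ.λ.1 0)
  step 2: λ.(λ.λ.1 0) 0
  step 3: λ.λ.1 0

Term B:
  start: λ.λ.1 0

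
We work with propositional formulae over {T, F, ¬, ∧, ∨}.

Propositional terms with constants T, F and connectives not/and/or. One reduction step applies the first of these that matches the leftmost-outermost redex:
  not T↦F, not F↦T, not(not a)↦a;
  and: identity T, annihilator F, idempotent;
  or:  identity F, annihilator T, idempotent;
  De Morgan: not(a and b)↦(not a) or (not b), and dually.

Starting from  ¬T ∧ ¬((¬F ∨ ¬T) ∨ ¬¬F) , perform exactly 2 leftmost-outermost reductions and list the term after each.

  start: ¬T ∧ ¬((¬F ∨ ¬T) ∨ ¬¬F)
  [1] F ∧ ¬((¬F ∨ ¬T) ∨ ¬¬F)
  [2] F

Answer: after 2 steps: F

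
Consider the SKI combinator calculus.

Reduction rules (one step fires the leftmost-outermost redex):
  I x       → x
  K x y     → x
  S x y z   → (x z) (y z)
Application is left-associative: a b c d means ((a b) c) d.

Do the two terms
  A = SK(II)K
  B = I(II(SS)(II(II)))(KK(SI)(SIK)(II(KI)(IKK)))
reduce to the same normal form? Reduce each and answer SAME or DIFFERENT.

Term A:
  start: SK(II)K
  [1] KK(IIK)
  [2] K

Term B:
  start: I(II(SS)(II(II)))(KK(SI)(SIK)(II(KI)(IKK)))
  [1] II(SS)(II(II))(KK(SI)(SIK)(II(KI)(IKK)))
  [2] I(SS)(II(II))(KK(SI)(SIK)(II(KI)(IKK)))
  [3] SS(II(II))(KK(SI)(SIK)(II(KI)(IKK)))
  [4] S(KK(SI)(SIK)(II(KI)(IKK)))(II(II)(KK(SI)(SIK)(II(KI)(IKK))))
  [5] S(K(SIK)(II(KI)(IKK)))(II(II)(KK(SI)(SIK)(II(KI)(IKK))))
  [6] S(SIK)(II(II)(KK(SI)(SIK)(II(KI)(IKK))))
  [7] S(SIK)(I(II)(KK(SI)(SIK)(II(KI)(IKK))))
  [8] S(SIK)(II(KK(SI)(SIK)(II(KI)(IKK))))
  [9] S(SIK)(I(KK(SI)(SIK)(II(KI)(IKK))))
  [10] S(SIK)(KK(SI)(SIK)(II(KI)(IKK)))
  [11] S(SIK)(K(SIK)(II(KI)(IKK)))
  [12] S(SIK)(SIK)

Answer: DIFFERENT — A ⇓ K, B ⇓ S(SIK)(SIK)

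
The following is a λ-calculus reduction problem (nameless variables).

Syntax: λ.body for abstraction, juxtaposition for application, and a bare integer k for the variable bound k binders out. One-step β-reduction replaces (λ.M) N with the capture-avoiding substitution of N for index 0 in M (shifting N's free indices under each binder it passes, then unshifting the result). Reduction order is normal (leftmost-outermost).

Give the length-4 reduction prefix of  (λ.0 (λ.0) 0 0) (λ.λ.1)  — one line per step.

  start: (λ.0 (λ.0) 0 0) (λ.λ.1)
  →1  (λ.λ.1) (λ.0) (λ.λ.1) (λ.λ.1)
  →2  (λ.λ.0) (λ.λ.1) (λ.λ.1)
  →3  (λ.0) (λ.λ.1)
  →4  λ.λ.1

Answer: after 4 steps: λ.λ.1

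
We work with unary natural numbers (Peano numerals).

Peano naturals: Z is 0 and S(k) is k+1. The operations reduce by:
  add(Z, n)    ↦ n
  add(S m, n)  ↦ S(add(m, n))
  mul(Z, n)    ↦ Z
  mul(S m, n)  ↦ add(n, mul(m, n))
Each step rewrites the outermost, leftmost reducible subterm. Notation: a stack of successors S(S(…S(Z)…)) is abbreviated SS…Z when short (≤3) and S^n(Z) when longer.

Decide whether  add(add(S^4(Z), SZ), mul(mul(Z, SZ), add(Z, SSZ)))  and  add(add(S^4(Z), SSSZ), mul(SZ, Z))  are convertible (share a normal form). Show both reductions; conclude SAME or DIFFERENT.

Answer: DIFFERENT — A ⇓ S^5(Z), B ⇓ S^7(Z)

Reduction:
Term A:
  start: add(add(S^4(Z), SZ), mul(mul(Z, SZ), add(Z, SSZ)))
  →1  add(S(add(SSSZ, SZ)), mul(mul(Z, SZ), add(Z, SSZ)))
  →2  S(add(add(SSSZ, SZ), mul(mul(Z, SZ), add(Z, SSZ))))
  →3  S(add(S(add(SSZ, SZ)), mul(mul(Z, SZ), add(Z, SSZ))))
  →4  S(S(add(add(SSZ, SZ), mul(mul(Z, SZ), add(Z, SSZ)))))
  →5  S(S(add(S(add(SZ, SZ)), mul(mul(Z, SZ), add(Z, SSZ)))))
  →6  S(S(S(add(add(SZ, SZ), mul(mul(Z, SZ), add(Z, SSZ))))))
  →7  S(S(S(add(S(add(Z, SZ)), mul(mul(Z, SZ), add(Z, SSZ))))))
  →8  S(S(S(S(add(add(Z, SZ), mul(mul(Z, SZ), add(Z, SSZ)))))))
  →9  S(S(S(S(add(SZ, mul(mul(Z, SZ), add(Z, SSZ)))))))
  →10  S(S(S(S(S(add(Z, mul(mul(Z, SZ), add(Z, SSZ))))))))
  →11  S(S(S(S(S(mul(mul(Z, SZ), add(Z, SSZ)))))))
  →12  S(S(S(S(S(mul(Z, add(Z, SSZ)))))))
  →13  S^5(Z)

Term B:
  start: add(add(S^4(Z), SSSZ), mul(SZ, Z))
  →1  add(S(add(SSSZ, SSSZ)), mul(SZ, Z))
  →2  S(add(add(SSSZ, SSSZ), mul(SZ, Z)))
  →3  S(add(S(add(SSZ, SSSZ)), mul(SZ, Z)))
  →4  S(S(add(add(SSZ, SSSZ), mul(SZ, Z))))
  →5  S(S(add(S(add(SZ, SSSZ)), mul(SZ, Z))))
  →6  S(S(S(add(add(SZ, SSSZ), mul(SZ, Z)))))
  →7  S(S(S(add(S(add(Z, SSSZ)), mul(SZ, Z)))))
  →8  S(S(S(S(add(add(Z, SSSZ), mul(SZ, Z))))))
  →9  S(S(S(S(add(SSSZ, mul(SZ, Z))))))
  →10  S(S(S(S(S(add(SSZ, mul(SZ, Z)))))))
  →11  S(S(S(S(S(S(add(SZ, mul(SZ, Z))))))))
  →12  S(S(S(S(S(S(S(add(Z, mul(SZ, Z)))))))))
  →13  S(S(S(S(S(S(S(mul(SZ, Z))))))))
  →14  S(S(S(S(S(S(S(add(Z, mul(Z, Z)))))))))
  →15  S(S(S(S(S(S(S(mul(Z, Z))))))))
  →16  S^7(Z)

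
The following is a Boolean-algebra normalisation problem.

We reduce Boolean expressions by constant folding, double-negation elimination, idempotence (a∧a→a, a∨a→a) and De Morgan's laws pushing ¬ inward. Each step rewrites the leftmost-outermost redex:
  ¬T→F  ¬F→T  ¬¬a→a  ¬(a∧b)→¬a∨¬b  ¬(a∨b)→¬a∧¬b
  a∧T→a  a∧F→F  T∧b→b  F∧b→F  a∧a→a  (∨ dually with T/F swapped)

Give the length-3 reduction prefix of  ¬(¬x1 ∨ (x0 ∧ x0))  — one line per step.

Answer: after 3 steps: x1 ∧ (¬x0 ∨ ¬x0)

Derivation:
  start: ¬(¬x1 ∨ (x0 ∧ x0))
  [1] ¬¬x1 ∧ ¬(x0 ∧ x0)
  [2] x1 ∧ ¬(x0 ∧ x0)
  [3] x1 ∧ (¬x0 ∨ ¬x0)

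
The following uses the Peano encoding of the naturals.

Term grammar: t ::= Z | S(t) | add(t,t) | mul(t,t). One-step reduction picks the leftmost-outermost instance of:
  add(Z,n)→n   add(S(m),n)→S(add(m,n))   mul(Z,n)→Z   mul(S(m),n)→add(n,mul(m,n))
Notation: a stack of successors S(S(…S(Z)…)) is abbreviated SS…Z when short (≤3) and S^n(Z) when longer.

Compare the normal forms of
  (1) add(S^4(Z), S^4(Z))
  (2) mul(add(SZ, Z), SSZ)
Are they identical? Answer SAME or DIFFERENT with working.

Answer: DIFFERENT — A ⇓ S^8(Z), B ⇓ SSZ

Working:
Term A:
  start: add(S^4(Z), S^4(Z))
  →1  S(add(SSSZ, S^4(Z)))
  →2  S(S(add(SSZ, S^4(Z))))
  →3  S(S(S(add(SZ, S^4(Z)))))
  →4  S(S(S(S(add(Z, S^4(Z))))))
  →5  S^8(Z)

Term B:
  start: mul(add(SZ, Z), SSZ)
  →1  mul(S(add(Z, Z)), SSZ)
  →2  add(SSZ, mul(add(Z, Z), SSZ))
  →3  S(add(SZ, mul(add(Z, Z), SSZ)))
  →4  S(S(add(Z, mul(add(Z, Z), SSZ))))
  →5  S(S(mul(add(Z, Z), SSZ)))
  →6  S(S(mul(Z, SSZ)))
  →7  SSZ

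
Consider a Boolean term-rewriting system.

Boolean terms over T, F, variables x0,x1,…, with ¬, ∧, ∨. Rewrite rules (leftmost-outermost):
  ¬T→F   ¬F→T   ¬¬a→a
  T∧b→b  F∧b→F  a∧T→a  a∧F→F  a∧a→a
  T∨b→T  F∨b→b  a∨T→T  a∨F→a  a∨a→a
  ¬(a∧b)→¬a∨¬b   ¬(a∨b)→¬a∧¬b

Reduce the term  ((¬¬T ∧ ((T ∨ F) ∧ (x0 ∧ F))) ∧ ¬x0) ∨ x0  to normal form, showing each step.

  start: ((¬¬T ∧ ((T ∨ F) ∧ (x0 ∧ F))) ∧ ¬x0) ∨ x0
  [1] ((T ∧ ((T ∨ F) ∧ (x0 ∧ F))) ∧ ¬x0) ∨ x0
  [2] (((T ∨ F) ∧ (x0 ∧ F)) ∧ ¬x0) ∨ x0
  [3] ((T ∧ (x0 ∧ F)) ∧ ¬x0) ∨ x0
  [4] ((x0 ∧ F) ∧ ¬x0) ∨ x0
  [5] (F ∧ ¬x0) ∨ x0
  [6] F ∨ x0
  [7] x0

Answer: normal form = x0  (in 7 steps)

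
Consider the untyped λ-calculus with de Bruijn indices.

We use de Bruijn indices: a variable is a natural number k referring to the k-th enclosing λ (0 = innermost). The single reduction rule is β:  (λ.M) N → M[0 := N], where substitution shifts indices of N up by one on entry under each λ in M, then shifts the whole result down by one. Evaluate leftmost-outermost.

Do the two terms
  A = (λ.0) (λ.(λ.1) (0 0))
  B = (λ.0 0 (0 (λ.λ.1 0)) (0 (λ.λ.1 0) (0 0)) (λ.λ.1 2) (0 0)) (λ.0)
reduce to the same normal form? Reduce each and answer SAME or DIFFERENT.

Term A:
  start: (λ.0) (λ.(λ.1) (0 0))
  [1] λ.(λ.1) (0 0)
  [2] λ.0

Term B:
  start: (λ.0 0 (0 (λ.λ.1 0)) (0 (λ.λ.1 0) (0 0)) (λ.λ.1 2) (0 0)) (λ.0)
  [1] (λ.0) (λ.0) ((λ.0) (λ.λ.1 0)) ((λ.0) (λ.λ.1 0) ((λ.0) (λ.0))) (λ.λ.1 (λ.0)) ((λ.0) (λ.0))
  [2] (λ.0) ((λ.0) (λ.λ.1 0)) ((λ.0) (λ.λ.1 0) ((λ.0) (λ.0))) (λ.λ.1 (λ.0)) ((λ.0) (λ.0))
  [3] (λ.0) (λ.λ.1 0) ((λ.0) (λ.λ.1 0) ((λ.0) (λ.0))) (λ.λ.1 (λ.0)) ((λ.0) (λ.0))
  [4] (λ.λ.1 0) ((λ.0) (λ.λ.1 0) ((λ.0) (λ.0))) (λ.λ.1 (λ.0)) ((λ.0) (λ.0))
  [5] (λ.(λ.0) (λ.λ.1 0) ((λ.0) (λ.0)) 0) (λ.λ.1 (λ.0)) ((λ.0) (λ.0))
  [6] (λ.0) (λ.λ.1 0) ((λ.0) (λ.0)) (λ.λ.1 (λ.0)) ((λ.0) (λ.0))
  [7] (λ.λ.1 0) ((λ.0) (λ.0)) (λ.λ.1 (λ.0)) ((λ.0) (λ.0))
  [8] (λ.(λ.0) (λ.0) 0) (λ.λ.1 (λ.0)) ((λ.0) (λ.0))
  [9] (λ.0) (λ.0) (λ.λ.1 (λ.0)) ((λ.0) (λ.0))
  [10] (λ.0) (λ.λ.1 (λ.0)) ((λ.0) (λ.0))
  [11] (λ.λ.1 (λ.0)) ((λ.0) (λ.0))
  [12] λ.(λ.0) (λ.0) (λ.0)
  [13] λ.(λ.0) (λ.0)
  [14] λ.λ.0

Answer: DIFFERENT — A ⇓ λ.0, B ⇓ λ.λ.0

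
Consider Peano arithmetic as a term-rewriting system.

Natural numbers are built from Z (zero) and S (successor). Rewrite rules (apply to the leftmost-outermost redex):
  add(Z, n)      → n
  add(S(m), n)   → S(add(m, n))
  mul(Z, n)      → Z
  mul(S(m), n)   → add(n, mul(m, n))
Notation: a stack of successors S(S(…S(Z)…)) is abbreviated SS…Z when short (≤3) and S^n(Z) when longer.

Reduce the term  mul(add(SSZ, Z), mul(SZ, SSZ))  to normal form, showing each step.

Answer: normal form = S^4(Z)  (in 22 steps)

Working:
  start: mul(add(SSZ, Z), mul(SZ, SSZ))
  step 1: mul(S(add(SZ, Z)), mul(SZ, SSZ))
  step 2: add(mul(SZ, SSZ), mul(add(SZ, Z), mul(SZ, SSZ)))
  step 3: add(add(SSZ, mul(Z, SSZ)), mul(add(SZ, Z), mul(SZ, SSZ)))
  step 4: add(S(add(SZ, mul(Z, SSZ))), mul(add(SZ, Z), mul(SZ, SSZ)))
  step 5: S(add(add(SZ, mul(Z, SSZ)), mul(add(SZ, Z), mul(SZ, SSZ))))
  step 6: S(add(S(add(Z, mul(Z, SSZ))), mul(add(SZ, Z), mul(SZ, SSZ))))
  step 7: S(S(add(add(Z, mul(Z, SSZ)), mul(add(SZ, Z), mul(SZ, SSZ)))))
  step 8: S(S(add(mul(Z, SSZ), mul(add(SZ, Z), mul(SZ, SSZ)))))
  step 9: S(S(add(Z, mul(add(SZ, Z), mul(SZ, SSZ)))))
  step 10: S(S(mul(add(SZ, Z), mul(SZ, SSZ))))
  step 11: S(S(mul(S(add(Z, Z)), mul(SZ, SSZ))))
  step 12: S(S(add(mul(SZ, SSZ), mul(add(Z, Z), mul(SZ, SSZ)))))
  step 13: S(S(add(add(SSZ, mul(Z, SSZ)), mul(add(Z, Z), mul(SZ, SSZ)))))
  step 14: S(S(add(S(add(SZ, mul(Z, SSZ))), mul(add(Z, Z), mul(SZ, SSZ)))))
  step 15: S(S(S(add(add(SZ, mul(Z, SSZ)), mul(add(Z, Z), mul(SZ, SSZ))))))
  step 16: S(S(S(add(S(add(Z, mul(Z, SSZ))), mul(add(Z, Z), mul(SZ, SSZ))))))
  step 17: S(S(S(S(add(add(Z, mul(Z, SSZ)), mul(add(Z, Z), mul(SZ, SSZ)))))))
  step 18: S(S(S(S(add(mul(Z, SSZ), mul(add(Z, Z), mul(SZ, SSZ)))))))
  step 19: S(S(S(S(add(Z, mul(add(Z, Z), mul(SZ, SSZ)))))))
  step 20: S(S(S(S(mul(add(Z, Z), mul(SZ, SSZ))))))
  step 21: S(S(S(S(mul(Z, mul(SZ, SSZ))))))
  step 22: S^4(Z)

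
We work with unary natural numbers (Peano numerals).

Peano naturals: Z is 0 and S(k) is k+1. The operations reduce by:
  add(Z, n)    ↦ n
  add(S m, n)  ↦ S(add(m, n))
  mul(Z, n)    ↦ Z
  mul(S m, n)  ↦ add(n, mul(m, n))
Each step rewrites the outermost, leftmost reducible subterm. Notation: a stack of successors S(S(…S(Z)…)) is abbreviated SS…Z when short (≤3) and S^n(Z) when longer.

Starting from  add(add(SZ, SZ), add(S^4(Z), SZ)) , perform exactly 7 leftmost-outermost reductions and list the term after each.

  start: add(add(SZ, SZ), add(S^4(Z), SZ))
  step 1: add(S(add(Z, SZ)), add(S^4(Z), SZ))
  step 2: S(add(add(Z, SZ), add(S^4(Z), SZ)))
  step 3: S(add(SZ, add(S^4(Z), SZ)))
  step 4: S(S(add(Z, add(S^4(Z), SZ))))
  step 5: S(S(add(S^4(Z), SZ)))
  step 6: S(S(S(add(SSSZ, SZ))))
  step 7: S(S(S(S(add(SSZ, SZ)))))

Answer: after 7 steps: S(S(S(S(add(SSZ, SZ)))))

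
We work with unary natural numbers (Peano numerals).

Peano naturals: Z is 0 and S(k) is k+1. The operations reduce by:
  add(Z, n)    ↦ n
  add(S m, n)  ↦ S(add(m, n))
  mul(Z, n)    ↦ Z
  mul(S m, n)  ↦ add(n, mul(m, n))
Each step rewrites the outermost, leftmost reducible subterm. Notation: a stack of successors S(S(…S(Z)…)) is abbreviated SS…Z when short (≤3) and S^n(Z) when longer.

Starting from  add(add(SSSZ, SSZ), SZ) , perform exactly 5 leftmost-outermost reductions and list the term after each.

  start: add(add(SSSZ, SSZ), SZ)
  [1] add(S(add(SSZ, SSZ)), SZ)
  [2] S(add(add(SSZ, SSZ), SZ))
  [3] S(add(S(add(SZ, SSZ)), SZ))
  [4] S(S(add(add(SZ, SSZ), SZ)))
  [5] S(S(add(S(add(Z, SSZ)), SZ)))

Answer: after 5 steps: S(S(add(S(add(Z, SSZ)), SZ)))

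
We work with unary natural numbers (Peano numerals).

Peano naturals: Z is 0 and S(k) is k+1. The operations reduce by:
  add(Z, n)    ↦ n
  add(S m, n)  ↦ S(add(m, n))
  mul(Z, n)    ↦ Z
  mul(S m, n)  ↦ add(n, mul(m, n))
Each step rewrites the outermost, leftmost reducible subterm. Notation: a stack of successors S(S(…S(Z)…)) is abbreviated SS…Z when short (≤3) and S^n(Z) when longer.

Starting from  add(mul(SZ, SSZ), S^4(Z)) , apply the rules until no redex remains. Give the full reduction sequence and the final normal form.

Answer: normal form = S^6(Z)  (in 8 steps)

Working:
  start: add(mul(SZ, SSZ), S^4(Z))
  →1  add(add(SSZ, mul(Z, SSZ)), S^4(Z))
  →2  add(S(add(SZ, mul(Z, SSZ))), S^4(Z))
  →3  S(add(add(SZ, mul(Z, SSZ)), S^4(Z)))
  →4  S(add(S(add(Z, mul(Z, SSZ))), S^4(Z)))
  →5  S(S(add(add(Z, mul(Z, SSZ)), S^4(Z))))
  →6  S(S(add(mul(Z, SSZ), S^4(Z))))
  →7  S(S(add(Z, S^4(Z))))
  →8  S^6(Z)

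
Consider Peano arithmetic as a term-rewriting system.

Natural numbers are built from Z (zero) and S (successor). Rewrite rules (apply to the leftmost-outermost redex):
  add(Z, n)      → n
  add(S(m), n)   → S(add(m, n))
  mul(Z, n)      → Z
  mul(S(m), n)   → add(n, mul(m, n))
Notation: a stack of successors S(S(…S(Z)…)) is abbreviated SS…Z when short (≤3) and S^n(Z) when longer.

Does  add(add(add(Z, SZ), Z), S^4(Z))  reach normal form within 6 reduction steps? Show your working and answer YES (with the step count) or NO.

Answer: YES — reaches normal form S^5(Z) in 5 ≤ 6 steps

Derivation:
  start: add(add(add(Z, SZ), Z), S^4(Z))
  [1] add(add(SZ, Z), S^4(Z))
  [2] add(S(add(Z, Z)), S^4(Z))
  [3] S(add(add(Z, Z), S^4(Z)))
  [4] S(add(Z, S^4(Z)))
  [5] S^5(Z)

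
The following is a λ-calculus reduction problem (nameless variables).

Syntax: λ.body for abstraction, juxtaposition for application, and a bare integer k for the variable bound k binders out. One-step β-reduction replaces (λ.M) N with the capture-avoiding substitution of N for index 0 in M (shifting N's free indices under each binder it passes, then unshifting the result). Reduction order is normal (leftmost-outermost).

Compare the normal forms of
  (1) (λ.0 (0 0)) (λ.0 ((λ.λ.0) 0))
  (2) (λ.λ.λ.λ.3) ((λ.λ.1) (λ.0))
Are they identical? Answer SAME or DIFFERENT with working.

Term A:
  start: (λ.0 (0 0)) (λ.0 ((λ.λ.0) 0))
  step 1: (λ.0 ((λ.λ.0) 0)) ((λ.0 ((λ.λ.0) 0)) (λ.0 ((λ.λ.0) 0)))
  step 2: (λ.0 ((λ.λ.0) 0)) (λ.0 ((λ.λ.0) 0)) ((λ.λ.0) ((λ.0 ((λ.λ.0) 0)) (λ.0 ((λ.λ.0) 0))))
  step 3: (λ.0 ((λ.λ.0) 0)) ((λ.λ.0) (λ.0 ((λ.λ.0) 0))) ((λ.λ.0) ((λ.0 ((λ.λ.0) 0)) (λ.0 ((λ.λ.0) 0))))
  step 4: (λ.λ.0) (λ.0 ((λ.λ.0) 0)) ((λ.λ.0) ((λ.λ.0) (λ.0 ((λ.λ.0) 0)))) ((λ.λ.0) ((λ.0 ((λ.λ.0) 0)) (λ.0 ((λ.λ.0) 0))))
  step 5: (λ.0) ((λ.λ.0) ((λ.λ.0) (λ.0 ((λ.λ.0) 0)))) ((λ.λ.0) ((λ.0 ((λ.λ.0) 0)) (λ.0 ((λ.λ.0) 0))))
  step 6: (λ.λ.0) ((λ.λ.0) (λ.0 ((λ.λ.0) 0))) ((λ.λ.0) ((λ.0 ((λ.λ.0) 0)) (λ.0 ((λ.λ.0) 0))))
  step 7: (λ.0) ((λ.λ.0) ((λ.0 ((λ.λ.0) 0)) (λ.0 ((λ.λ.0) 0))))
  step 8: (λ.λ.0) ((λ.0 ((λ.λ.0) 0)) (λ.0 ((λ.λ.0) 0)))
  step 9: λ.0

Term B:
  start: (λ.λ.λ.λ.3) ((λ.λ.1) (λ.0))
  step 1: λ.λ.λ.(λ.λ.1) (λ.0)
  step 2: λ.λ.λ.λ.λ.0

Answer: DIFFERENT — A ⇓ λ.0, B ⇓ λ.λ.λ.λ.λ.0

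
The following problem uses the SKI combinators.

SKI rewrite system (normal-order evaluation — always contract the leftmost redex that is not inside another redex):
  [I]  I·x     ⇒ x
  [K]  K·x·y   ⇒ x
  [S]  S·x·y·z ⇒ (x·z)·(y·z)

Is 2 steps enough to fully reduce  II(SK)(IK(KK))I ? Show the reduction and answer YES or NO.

  start: II(SK)(IK(KK))I
  →1  I(SK)(IK(KK))I
  →2  SK(IK(KK))I

Answer: NO — after 2 steps the term is SK(IK(KK))I, not yet normal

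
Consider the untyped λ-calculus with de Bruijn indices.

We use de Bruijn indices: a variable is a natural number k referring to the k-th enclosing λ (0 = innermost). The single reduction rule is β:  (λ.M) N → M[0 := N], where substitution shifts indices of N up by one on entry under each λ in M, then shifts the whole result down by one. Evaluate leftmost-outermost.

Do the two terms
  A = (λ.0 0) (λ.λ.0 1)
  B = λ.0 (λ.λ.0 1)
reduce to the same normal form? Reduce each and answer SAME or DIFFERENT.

Answer: SAME — A ⇓ λ.0 (λ.λ.0 1), B ⇓ λ.0 (λ.λ.0 1)

Derivation:
Term A:
  start: (λ.0 0) (λ.λ.0 1)
  step 1: (λ.λ.0 1) (λ.λ.0 1)
  step 2: λ.0 (λ.λ.0 1)

Term B:
  start: λ.0 (λ.λ.0 1)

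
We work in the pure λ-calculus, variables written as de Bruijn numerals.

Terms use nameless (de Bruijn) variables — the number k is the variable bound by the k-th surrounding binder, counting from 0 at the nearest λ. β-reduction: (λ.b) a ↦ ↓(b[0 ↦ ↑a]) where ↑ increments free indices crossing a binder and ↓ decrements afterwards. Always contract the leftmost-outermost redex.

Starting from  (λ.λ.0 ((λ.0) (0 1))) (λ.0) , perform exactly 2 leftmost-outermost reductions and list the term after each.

  start: (λ.λ.0 ((λ.0) (0 1))) (λ.0)
  step 1: λ.0 ((λ.0) (0 (λ.0)))
  step 2: λ.0 (0 (λ.0))

Answer: after 2 steps: λ.0 (0 (λ.0))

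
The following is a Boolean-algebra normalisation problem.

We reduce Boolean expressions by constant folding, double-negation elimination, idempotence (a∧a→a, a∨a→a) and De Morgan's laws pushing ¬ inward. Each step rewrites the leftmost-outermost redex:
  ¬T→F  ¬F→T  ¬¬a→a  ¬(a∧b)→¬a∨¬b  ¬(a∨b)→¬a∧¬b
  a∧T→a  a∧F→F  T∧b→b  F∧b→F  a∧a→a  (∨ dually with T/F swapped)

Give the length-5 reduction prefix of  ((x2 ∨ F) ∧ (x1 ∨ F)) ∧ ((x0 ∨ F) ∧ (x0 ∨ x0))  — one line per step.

Answer: after 5 steps: (x2 ∧ x1) ∧ x0

Working:
  start: ((x2 ∨ F) ∧ (x1 ∨ F)) ∧ ((x0 ∨ F) ∧ (x0 ∨ x0))
  [1] (x2 ∧ (x1 ∨ F)) ∧ ((x0 ∨ F) ∧ (x0 ∨ x0))
  [2] (x2 ∧ x1) ∧ ((x0 ∨ F) ∧ (x0 ∨ x0))
  [3] (x2 ∧ x1) ∧ (x0 ∧ (x0 ∨ x0))
  [4] (x2 ∧ x1) ∧ (x0 ∧ x0)
  [5] (x2 ∧ x1) ∧ x0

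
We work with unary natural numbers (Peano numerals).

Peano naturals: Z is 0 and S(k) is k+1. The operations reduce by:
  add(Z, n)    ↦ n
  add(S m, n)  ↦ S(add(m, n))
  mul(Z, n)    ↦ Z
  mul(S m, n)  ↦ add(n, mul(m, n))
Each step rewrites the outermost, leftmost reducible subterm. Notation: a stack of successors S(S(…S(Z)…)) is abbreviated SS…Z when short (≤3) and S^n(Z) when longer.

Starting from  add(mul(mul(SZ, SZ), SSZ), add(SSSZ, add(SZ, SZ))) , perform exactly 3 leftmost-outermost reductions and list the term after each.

  start: add(mul(mul(SZ, SZ), SSZ), add(SSSZ, add(SZ, SZ)))
  step 1: add(mul(add(SZ, mul(Z, SZ)), SSZ), add(SSSZ, add(SZ, SZ)))
  step 2: add(mul(S(add(Z, mul(Z, SZ))), SSZ), add(SSSZ, add(SZ, SZ)))
  step 3: add(add(SSZ, mul(add(Z, mul(Z, SZ)), SSZ)), add(SSSZ, add(SZ, SZ)))

Answer: after 3 steps: add(add(SSZ, mul(add(Z, mul(Z, SZ)), SSZ)), add(SSSZ, add(SZ, SZ)))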